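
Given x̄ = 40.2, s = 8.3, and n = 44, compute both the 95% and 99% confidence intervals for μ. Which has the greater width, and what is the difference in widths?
99% CI is wider by 1.69

df = 43
95% CI: t* = 2.017, (37.68, 42.72), width = 2 · t* · s/√n = 5.05
99% CI: t* = 2.695, (36.83, 43.57), width = 2 · t* · s/√n = 6.74

The 99% CI is wider by 6.74 - 5.05 = 1.69.
Higher confidence requires a wider interval.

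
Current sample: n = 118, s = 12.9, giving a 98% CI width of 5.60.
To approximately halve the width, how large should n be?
n ≈ 472

CI width ∝ 1/√n
To reduce width by factor 2, need √n to grow by 2 → need 2² = 4 times as many samples.

Current: n = 118, width = 5.60
New: n = 472, width ≈ 2.77

Width reduced by factor of 5.60/2.77 = 2.02.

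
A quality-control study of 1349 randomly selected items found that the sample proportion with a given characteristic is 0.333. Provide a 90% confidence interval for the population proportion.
(0.312, 0.354)

Proportion CI:
SE = √(p̂(1-p̂)/n) = √(0.333 · 0.667 / 1349) = 0.01283

z* = 1.645
Margin = z* · SE = 1.645 · 0.01283 = 0.0211

CI: 0.333 ± 0.0211 = (0.312, 0.354)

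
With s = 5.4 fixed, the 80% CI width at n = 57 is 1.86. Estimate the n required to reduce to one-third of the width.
n ≈ 513

CI width ∝ 1/√n
To reduce width by factor 3, need √n to grow by 3 → need 3² = 9 times as many samples.

Current: n = 57, width = 1.86
New: n = 513, width ≈ 0.61

Width reduced by factor of 1.86/0.61 = 3.05.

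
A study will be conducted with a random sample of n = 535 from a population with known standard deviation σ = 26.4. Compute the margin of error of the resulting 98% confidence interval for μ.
Margin of error = 2.65

Margin of error = z* · σ/√n
= 2.326 · 26.4/√535
= 2.326 · 26.4/23.1301
= 2.65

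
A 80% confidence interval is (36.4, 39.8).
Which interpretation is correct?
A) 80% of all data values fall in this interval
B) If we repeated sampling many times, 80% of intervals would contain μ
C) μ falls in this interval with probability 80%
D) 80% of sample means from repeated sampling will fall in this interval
B

A) Wrong — a CI is about the parameter μ, not individual data values.
B) Correct — this is the frequentist long-run coverage interpretation.
C) Wrong — μ is fixed; the randomness lives in the interval, not in μ.
D) Wrong — coverage applies to intervals containing μ, not to future x̄ values.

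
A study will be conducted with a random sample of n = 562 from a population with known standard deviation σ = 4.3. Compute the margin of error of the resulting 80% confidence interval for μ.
Margin of error = 0.23

Margin of error = z* · σ/√n
= 1.282 · 4.3/√562
= 1.282 · 4.3/23.7065
= 0.23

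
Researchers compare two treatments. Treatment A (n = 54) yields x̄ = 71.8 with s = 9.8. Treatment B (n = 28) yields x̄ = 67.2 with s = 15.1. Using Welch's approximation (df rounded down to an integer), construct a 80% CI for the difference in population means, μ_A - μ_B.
(0.49, 8.71)

Difference: x̄₁ - x̄₂ = 4.60
SE = √(s₁²/n₁ + s₂²/n₂) = √(9.8²/54 + 15.1²/28) = 3.1499
df = 39.13 → 39 (Welch–Satterthwaite, rounded down)
t* = 1.304

CI: 4.60 ± 1.304 · 3.1499 = 4.60 ± 4.11 = (0.49, 8.71)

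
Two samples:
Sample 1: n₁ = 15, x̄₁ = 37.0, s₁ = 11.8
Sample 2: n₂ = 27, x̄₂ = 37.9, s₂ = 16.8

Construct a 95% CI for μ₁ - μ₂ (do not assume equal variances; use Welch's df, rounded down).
(-9.90, 8.10)

Difference: x̄₁ - x̄₂ = -0.90
SE = √(s₁²/n₁ + s₂²/n₂) = √(11.8²/15 + 16.8²/27) = 4.4425
df = 37.61 → 37 (Welch–Satterthwaite, rounded down)
t* = 2.026

CI: -0.90 ± 2.026 · 4.4425 = -0.90 ± 9.00 = (-9.90, 8.10)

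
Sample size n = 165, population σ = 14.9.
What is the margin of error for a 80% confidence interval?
Margin of error = 1.49

Margin of error = z* · σ/√n
= 1.282 · 14.9/√165
= 1.282 · 14.9/12.8452
= 1.49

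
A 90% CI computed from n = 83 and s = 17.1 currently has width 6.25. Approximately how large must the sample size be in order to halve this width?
n ≈ 332

CI width ∝ 1/√n
To reduce width by factor 2, need √n to grow by 2 → need 2² = 4 times as many samples.

Current: n = 83, width = 6.25
New: n = 332, width ≈ 3.10

Width reduced by factor of 6.25/3.10 = 2.02.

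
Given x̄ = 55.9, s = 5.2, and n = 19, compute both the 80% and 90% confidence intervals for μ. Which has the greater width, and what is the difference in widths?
90% CI is wider by 0.97

df = 18
80% CI: t* = 1.330, (54.31, 57.49), width = 2 · t* · s/√n = 3.17
90% CI: t* = 1.734, (53.83, 57.97), width = 2 · t* · s/√n = 4.14

The 90% CI is wider by 4.14 - 3.17 = 0.97.
Higher confidence requires a wider interval.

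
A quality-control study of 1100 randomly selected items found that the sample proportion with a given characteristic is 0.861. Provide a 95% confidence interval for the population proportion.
(0.841, 0.881)

Proportion CI:
SE = √(p̂(1-p̂)/n) = √(0.861 · 0.139 / 1100) = 0.01043

z* = 1.960
Margin = z* · SE = 1.960 · 0.01043 = 0.0204

CI: 0.861 ± 0.0204 = (0.841, 0.881)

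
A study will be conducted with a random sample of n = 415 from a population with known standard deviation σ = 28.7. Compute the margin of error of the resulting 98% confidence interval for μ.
Margin of error = 3.28

Margin of error = z* · σ/√n
= 2.326 · 28.7/√415
= 2.326 · 28.7/20.3715
= 3.28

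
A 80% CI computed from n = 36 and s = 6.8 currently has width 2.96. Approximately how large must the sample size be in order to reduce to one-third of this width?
n ≈ 324

CI width ∝ 1/√n
To reduce width by factor 3, need √n to grow by 3 → need 3² = 9 times as many samples.

Current: n = 36, width = 2.96
New: n = 324, width ≈ 0.97

Width reduced by factor of 2.96/0.97 = 3.05.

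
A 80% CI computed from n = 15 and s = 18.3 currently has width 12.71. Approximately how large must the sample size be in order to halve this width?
n ≈ 60

CI width ∝ 1/√n
To reduce width by factor 2, need √n to grow by 2 → need 2² = 4 times as many samples.

Current: n = 15, width = 12.71
New: n = 60, width ≈ 6.12

Width reduced by factor of 12.71/6.12 = 2.08.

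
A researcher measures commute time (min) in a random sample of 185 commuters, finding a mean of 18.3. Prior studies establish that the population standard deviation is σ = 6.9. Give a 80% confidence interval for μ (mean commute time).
(17.65, 18.95)

z-interval (σ known):
z* = 1.282 for 80% confidence

Margin of error = z* · σ/√n = 1.282 · 6.9/√185 = 0.65

CI: (18.3 - 0.65, 18.3 + 0.65) = (17.65, 18.95)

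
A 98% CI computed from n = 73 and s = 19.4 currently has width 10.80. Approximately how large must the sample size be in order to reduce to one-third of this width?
n ≈ 657

CI width ∝ 1/√n
To reduce width by factor 3, need √n to grow by 3 → need 3² = 9 times as many samples.

Current: n = 73, width = 10.80
New: n = 657, width ≈ 3.53

Width reduced by factor of 10.80/3.53 = 3.06.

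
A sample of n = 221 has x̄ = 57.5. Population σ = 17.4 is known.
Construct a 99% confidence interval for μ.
(54.48, 60.52)

z-interval (σ known):
z* = 2.576 for 99% confidence

Margin of error = z* · σ/√n = 2.576 · 17.4/√221 = 3.02

CI: (57.5 - 3.02, 57.5 + 3.02) = (54.48, 60.52)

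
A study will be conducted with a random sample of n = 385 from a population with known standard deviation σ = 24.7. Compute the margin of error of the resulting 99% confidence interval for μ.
Margin of error = 3.24

Margin of error = z* · σ/√n
= 2.576 · 24.7/√385
= 2.576 · 24.7/19.6214
= 3.24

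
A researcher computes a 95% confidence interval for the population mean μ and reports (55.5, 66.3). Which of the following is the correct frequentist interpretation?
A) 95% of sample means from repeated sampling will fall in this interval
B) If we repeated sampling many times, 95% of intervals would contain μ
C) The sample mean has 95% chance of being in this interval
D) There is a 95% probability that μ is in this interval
B

A) Wrong — coverage applies to intervals containing μ, not to future x̄ values.
B) Correct — this is the frequentist long-run coverage interpretation.
C) Wrong — x̄ is observed and sits in the interval by construction.
D) Wrong — μ is fixed; the randomness lives in the interval, not in μ.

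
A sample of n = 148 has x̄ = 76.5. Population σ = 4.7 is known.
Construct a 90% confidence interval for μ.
(75.86, 77.14)

z-interval (σ known):
z* = 1.645 for 90% confidence

Margin of error = z* · σ/√n = 1.645 · 4.7/√148 = 0.64

CI: (76.5 - 0.64, 76.5 + 0.64) = (75.86, 77.14)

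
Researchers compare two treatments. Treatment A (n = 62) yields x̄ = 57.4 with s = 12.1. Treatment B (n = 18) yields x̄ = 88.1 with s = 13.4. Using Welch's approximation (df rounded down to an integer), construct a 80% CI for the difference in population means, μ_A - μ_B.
(-35.32, -26.08)

Difference: x̄₁ - x̄₂ = -30.70
SE = √(s₁²/n₁ + s₂²/n₂) = √(12.1²/62 + 13.4²/18) = 3.5124
df = 25.60 → 25 (Welch–Satterthwaite, rounded down)
t* = 1.316

CI: -30.70 ± 1.316 · 3.5124 = -30.70 ± 4.62 = (-35.32, -26.08)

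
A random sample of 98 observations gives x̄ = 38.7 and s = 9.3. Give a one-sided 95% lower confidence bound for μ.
μ ≥ 37.14

Lower bound (one-sided):
t* = 1.661 (one-sided for 95%)
Lower bound = x̄ - t* · s/√n = 38.7 - 1.661 · 9.3/√98 = 37.14

We are 95% confident that μ ≥ 37.14.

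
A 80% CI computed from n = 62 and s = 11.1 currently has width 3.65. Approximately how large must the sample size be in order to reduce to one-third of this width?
n ≈ 558

CI width ∝ 1/√n
To reduce width by factor 3, need √n to grow by 3 → need 3² = 9 times as many samples.

Current: n = 62, width = 3.65
New: n = 558, width ≈ 1.21

Width reduced by factor of 3.65/1.21 = 3.02.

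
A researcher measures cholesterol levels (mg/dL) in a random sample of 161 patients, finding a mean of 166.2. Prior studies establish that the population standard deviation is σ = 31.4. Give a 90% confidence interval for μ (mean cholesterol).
(162.13, 170.27)

z-interval (σ known):
z* = 1.645 for 90% confidence

Margin of error = z* · σ/√n = 1.645 · 31.4/√161 = 4.07

CI: (166.2 - 4.07, 166.2 + 4.07) = (162.13, 170.27)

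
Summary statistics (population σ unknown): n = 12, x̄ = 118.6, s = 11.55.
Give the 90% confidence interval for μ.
(112.61, 124.59)

t-interval (σ unknown):
df = n - 1 = 11
t* = 1.796 for 90% confidence

Margin of error = t* · s/√n = 1.796 · 11.55/√12 = 5.99

CI: (112.61, 124.59)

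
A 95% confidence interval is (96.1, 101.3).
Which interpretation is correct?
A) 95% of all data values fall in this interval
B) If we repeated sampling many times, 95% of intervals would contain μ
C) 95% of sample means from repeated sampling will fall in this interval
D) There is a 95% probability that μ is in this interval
B

A) Wrong — a CI is about the parameter μ, not individual data values.
B) Correct — this is the frequentist long-run coverage interpretation.
C) Wrong — coverage applies to intervals containing μ, not to future x̄ values.
D) Wrong — μ is fixed; the randomness lives in the interval, not in μ.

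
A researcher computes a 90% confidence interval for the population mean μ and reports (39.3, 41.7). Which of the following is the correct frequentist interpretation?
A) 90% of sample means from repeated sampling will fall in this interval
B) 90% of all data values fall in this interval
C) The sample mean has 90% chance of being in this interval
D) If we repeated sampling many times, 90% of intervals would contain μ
D

A) Wrong — coverage applies to intervals containing μ, not to future x̄ values.
B) Wrong — a CI is about the parameter μ, not individual data values.
C) Wrong — x̄ is observed and sits in the interval by construction.
D) Correct — this is the frequentist long-run coverage interpretation.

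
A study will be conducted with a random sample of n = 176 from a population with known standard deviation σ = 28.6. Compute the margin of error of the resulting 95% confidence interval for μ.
Margin of error = 4.23

Margin of error = z* · σ/√n
= 1.960 · 28.6/√176
= 1.960 · 28.6/13.2665
= 4.23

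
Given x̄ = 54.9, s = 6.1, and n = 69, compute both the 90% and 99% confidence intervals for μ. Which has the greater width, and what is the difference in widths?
99% CI is wider by 1.44

df = 68
90% CI: t* = 1.668, (53.68, 56.12), width = 2 · t* · s/√n = 2.45
99% CI: t* = 2.650, (52.95, 56.85), width = 2 · t* · s/√n = 3.89

The 99% CI is wider by 3.89 - 2.45 = 1.44.
Higher confidence requires a wider interval.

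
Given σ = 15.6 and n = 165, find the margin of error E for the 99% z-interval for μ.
Margin of error = 3.13

Margin of error = z* · σ/√n
= 2.576 · 15.6/√165
= 2.576 · 15.6/12.8452
= 3.13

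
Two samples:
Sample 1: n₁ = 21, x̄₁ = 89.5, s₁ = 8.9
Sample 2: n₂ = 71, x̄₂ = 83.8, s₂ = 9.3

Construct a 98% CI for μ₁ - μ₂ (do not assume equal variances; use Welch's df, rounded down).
(0.24, 11.16)

Difference: x̄₁ - x̄₂ = 5.70
SE = √(s₁²/n₁ + s₂²/n₂) = √(8.9²/21 + 9.3²/71) = 2.2338
df = 33.99 → 33 (Welch–Satterthwaite, rounded down)
t* = 2.445

CI: 5.70 ± 2.445 · 2.2338 = 5.70 ± 5.46 = (0.24, 11.16)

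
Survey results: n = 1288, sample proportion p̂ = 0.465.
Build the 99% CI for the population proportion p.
(0.429, 0.501)

Proportion CI:
SE = √(p̂(1-p̂)/n) = √(0.465 · 0.535 / 1288) = 0.01390

z* = 2.576
Margin = z* · SE = 2.576 · 0.01390 = 0.0358

CI: 0.465 ± 0.0358 = (0.429, 0.501)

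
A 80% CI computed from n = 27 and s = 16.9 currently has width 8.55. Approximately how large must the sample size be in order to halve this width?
n ≈ 108

CI width ∝ 1/√n
To reduce width by factor 2, need √n to grow by 2 → need 2² = 4 times as many samples.

Current: n = 27, width = 8.55
New: n = 108, width ≈ 4.20

Width reduced by factor of 8.55/4.20 = 2.04.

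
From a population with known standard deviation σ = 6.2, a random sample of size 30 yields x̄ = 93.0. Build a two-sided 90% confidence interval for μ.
(91.14, 94.86)

z-interval (σ known):
z* = 1.645 for 90% confidence

Margin of error = z* · σ/√n = 1.645 · 6.2/√30 = 1.86

CI: (93.0 - 1.86, 93.0 + 1.86) = (91.14, 94.86)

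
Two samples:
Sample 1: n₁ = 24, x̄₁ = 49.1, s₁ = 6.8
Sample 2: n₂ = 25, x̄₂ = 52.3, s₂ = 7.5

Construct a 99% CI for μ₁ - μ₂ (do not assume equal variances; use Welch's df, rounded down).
(-8.69, 2.29)

Difference: x̄₁ - x̄₂ = -3.20
SE = √(s₁²/n₁ + s₂²/n₂) = √(6.8²/24 + 7.5²/25) = 2.0437
df = 46.85 → 46 (Welch–Satterthwaite, rounded down)
t* = 2.687

CI: -3.20 ± 2.687 · 2.0437 = -3.20 ± 5.49 = (-8.69, 2.29)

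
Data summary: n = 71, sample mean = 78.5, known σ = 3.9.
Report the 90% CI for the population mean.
(77.74, 79.26)

z-interval (σ known):
z* = 1.645 for 90% confidence

Margin of error = z* · σ/√n = 1.645 · 3.9/√71 = 0.76

CI: (78.5 - 0.76, 78.5 + 0.76) = (77.74, 79.26)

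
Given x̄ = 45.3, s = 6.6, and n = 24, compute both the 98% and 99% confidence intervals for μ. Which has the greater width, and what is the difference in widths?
99% CI is wider by 0.82

df = 23
98% CI: t* = 2.500, (41.93, 48.67), width = 2 · t* · s/√n = 6.74
99% CI: t* = 2.807, (41.52, 49.08), width = 2 · t* · s/√n = 7.56

The 99% CI is wider by 7.56 - 6.74 = 0.82.
Higher confidence requires a wider interval.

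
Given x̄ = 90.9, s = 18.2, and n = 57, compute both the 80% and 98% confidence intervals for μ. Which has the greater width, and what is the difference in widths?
98% CI is wider by 5.30

df = 56
80% CI: t* = 1.297, (87.77, 94.03), width = 2 · t* · s/√n = 6.25
98% CI: t* = 2.395, (85.13, 96.67), width = 2 · t* · s/√n = 11.55

The 98% CI is wider by 11.55 - 6.25 = 5.30.
Higher confidence requires a wider interval.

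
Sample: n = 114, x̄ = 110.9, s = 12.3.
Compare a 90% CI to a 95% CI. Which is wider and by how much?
95% CI is wider by 0.74

df = 113
90% CI: t* = 1.658, (108.99, 112.81), width = 2 · t* · s/√n = 3.82
95% CI: t* = 1.981, (108.62, 113.18), width = 2 · t* · s/√n = 4.56

The 95% CI is wider by 4.56 - 3.82 = 0.74.
Higher confidence requires a wider interval.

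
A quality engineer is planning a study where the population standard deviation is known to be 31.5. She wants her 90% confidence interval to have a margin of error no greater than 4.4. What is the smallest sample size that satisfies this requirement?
n ≥ 139

For margin E ≤ 4.4:
n ≥ (z* · σ / E)²
n ≥ (1.645 · 31.5 / 4.4)²
n ≥ 138.69

Minimum n = 139 (rounding up)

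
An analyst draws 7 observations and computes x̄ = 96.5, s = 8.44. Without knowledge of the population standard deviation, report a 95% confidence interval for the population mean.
(88.69, 104.31)

t-interval (σ unknown):
df = n - 1 = 6
t* = 2.447 for 95% confidence

Margin of error = t* · s/√n = 2.447 · 8.44/√7 = 7.81

CI: (88.69, 104.31)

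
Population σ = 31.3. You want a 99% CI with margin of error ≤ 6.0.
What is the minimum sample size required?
n ≥ 181

For margin E ≤ 6.0:
n ≥ (z* · σ / E)²
n ≥ (2.576 · 31.3 / 6.0)²
n ≥ 180.58

Minimum n = 181 (rounding up)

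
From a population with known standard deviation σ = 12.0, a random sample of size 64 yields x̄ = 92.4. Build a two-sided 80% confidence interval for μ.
(90.48, 94.32)

z-interval (σ known):
z* = 1.282 for 80% confidence

Margin of error = z* · σ/√n = 1.282 · 12.0/√64 = 1.92

CI: (92.4 - 1.92, 92.4 + 1.92) = (90.48, 94.32)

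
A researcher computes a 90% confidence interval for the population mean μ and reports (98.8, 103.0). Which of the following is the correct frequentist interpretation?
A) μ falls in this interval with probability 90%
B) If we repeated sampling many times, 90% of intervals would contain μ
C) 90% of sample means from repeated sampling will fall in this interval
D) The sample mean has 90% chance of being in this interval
B

A) Wrong — μ is fixed; the randomness lives in the interval, not in μ.
B) Correct — this is the frequentist long-run coverage interpretation.
C) Wrong — coverage applies to intervals containing μ, not to future x̄ values.
D) Wrong — x̄ is observed and sits in the interval by construction.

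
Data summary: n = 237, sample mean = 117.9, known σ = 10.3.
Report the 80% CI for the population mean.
(117.04, 118.76)

z-interval (σ known):
z* = 1.282 for 80% confidence

Margin of error = z* · σ/√n = 1.282 · 10.3/√237 = 0.86

CI: (117.9 - 0.86, 117.9 + 0.86) = (117.04, 118.76)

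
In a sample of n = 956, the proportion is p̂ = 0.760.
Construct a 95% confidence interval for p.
(0.733, 0.787)

Proportion CI:
SE = √(p̂(1-p̂)/n) = √(0.760 · 0.240 / 956) = 0.01381

z* = 1.960
Margin = z* · SE = 1.960 · 0.01381 = 0.0271

CI: 0.760 ± 0.0271 = (0.733, 0.787)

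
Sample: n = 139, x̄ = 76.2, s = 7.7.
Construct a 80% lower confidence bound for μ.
μ ≥ 75.65

Lower bound (one-sided):
t* = 0.844 (one-sided for 80%)
Lower bound = x̄ - t* · s/√n = 76.2 - 0.844 · 7.7/√139 = 75.65

We are 80% confident that μ ≥ 75.65.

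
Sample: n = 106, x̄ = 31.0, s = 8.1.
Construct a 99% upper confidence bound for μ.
μ ≤ 32.86

Upper bound (one-sided):
t* = 2.362 (one-sided for 99%)
Upper bound = x̄ + t* · s/√n = 31.0 + 2.362 · 8.1/√106 = 32.86

We are 99% confident that μ ≤ 32.86.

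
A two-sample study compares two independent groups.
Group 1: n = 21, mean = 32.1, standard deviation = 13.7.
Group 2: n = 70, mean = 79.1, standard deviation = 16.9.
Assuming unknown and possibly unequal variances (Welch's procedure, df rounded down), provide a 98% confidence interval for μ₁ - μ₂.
(-55.74, -38.26)

Difference: x̄₁ - x̄₂ = -47.00
SE = √(s₁²/n₁ + s₂²/n₂) = √(13.7²/21 + 16.9²/70) = 3.6080
df = 40.01 → 40 (Welch–Satterthwaite, rounded down)
t* = 2.423

CI: -47.00 ± 2.423 · 3.6080 = -47.00 ± 8.74 = (-55.74, -38.26)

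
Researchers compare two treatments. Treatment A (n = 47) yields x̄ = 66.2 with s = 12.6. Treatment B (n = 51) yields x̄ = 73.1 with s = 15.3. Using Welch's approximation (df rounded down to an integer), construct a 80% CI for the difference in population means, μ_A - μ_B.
(-10.54, -3.26)

Difference: x̄₁ - x̄₂ = -6.90
SE = √(s₁²/n₁ + s₂²/n₂) = √(12.6²/47 + 15.3²/51) = 2.8227
df = 94.84 → 94 (Welch–Satterthwaite, rounded down)
t* = 1.291

CI: -6.90 ± 1.291 · 2.8227 = -6.90 ± 3.64 = (-10.54, -3.26)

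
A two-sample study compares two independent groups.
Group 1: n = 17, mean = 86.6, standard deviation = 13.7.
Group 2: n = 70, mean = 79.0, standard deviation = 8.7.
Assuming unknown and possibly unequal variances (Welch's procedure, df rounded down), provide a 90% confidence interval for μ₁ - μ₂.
(1.58, 13.62)

Difference: x̄₁ - x̄₂ = 7.60
SE = √(s₁²/n₁ + s₂²/n₂) = √(13.7²/17 + 8.7²/70) = 3.4816
df = 19.24 → 19 (Welch–Satterthwaite, rounded down)
t* = 1.729

CI: 7.60 ± 1.729 · 3.4816 = 7.60 ± 6.02 = (1.58, 13.62)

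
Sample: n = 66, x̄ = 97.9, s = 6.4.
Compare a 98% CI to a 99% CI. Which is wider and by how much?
99% CI is wider by 0.42

df = 65
98% CI: t* = 2.385, (96.02, 99.78), width = 2 · t* · s/√n = 3.76
99% CI: t* = 2.654, (95.81, 99.99), width = 2 · t* · s/√n = 4.18

The 99% CI is wider by 4.18 - 3.76 = 0.42.
Higher confidence requires a wider interval.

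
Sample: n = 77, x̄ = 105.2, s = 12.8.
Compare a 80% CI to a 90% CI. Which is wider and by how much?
90% CI is wider by 1.09

df = 76
80% CI: t* = 1.293, (103.31, 107.09), width = 2 · t* · s/√n = 3.77
90% CI: t* = 1.665, (102.77, 107.63), width = 2 · t* · s/√n = 4.86

The 90% CI is wider by 4.86 - 3.77 = 1.09.
Higher confidence requires a wider interval.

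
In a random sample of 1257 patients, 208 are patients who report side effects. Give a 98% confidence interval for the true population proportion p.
(0.141, 0.190)

Proportion CI:
p̂ = 208/1257 = 0.16547
SE = √(p̂(1-p̂)/n) = √(0.16547 · 0.83453 / 1257) = 0.01048

z* = 2.326
Margin = z* · SE = 2.326 · 0.01048 = 0.0244

CI: 0.16547 ± 0.0244 = (0.141, 0.190)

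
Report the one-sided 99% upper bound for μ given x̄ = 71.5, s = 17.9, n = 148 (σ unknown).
μ ≤ 74.96

Upper bound (one-sided):
t* = 2.352 (one-sided for 99%)
Upper bound = x̄ + t* · s/√n = 71.5 + 2.352 · 17.9/√148 = 74.96

We are 99% confident that μ ≤ 74.96.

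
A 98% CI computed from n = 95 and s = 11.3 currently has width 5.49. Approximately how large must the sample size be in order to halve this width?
n ≈ 380

CI width ∝ 1/√n
To reduce width by factor 2, need √n to grow by 2 → need 2² = 4 times as many samples.

Current: n = 95, width = 5.49
New: n = 380, width ≈ 2.71

Width reduced by factor of 5.49/2.71 = 2.03.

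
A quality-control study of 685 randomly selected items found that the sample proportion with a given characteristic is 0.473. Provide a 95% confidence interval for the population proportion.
(0.436, 0.510)

Proportion CI:
SE = √(p̂(1-p̂)/n) = √(0.473 · 0.527 / 685) = 0.01908

z* = 1.960
Margin = z* · SE = 1.960 · 0.01908 = 0.0374

CI: 0.473 ± 0.0374 = (0.436, 0.510)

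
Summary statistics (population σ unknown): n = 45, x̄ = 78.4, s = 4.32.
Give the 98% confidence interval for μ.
(76.85, 79.95)

t-interval (σ unknown):
df = n - 1 = 44
t* = 2.414 for 98% confidence

Margin of error = t* · s/√n = 2.414 · 4.32/√45 = 1.55

CI: (76.85, 79.95)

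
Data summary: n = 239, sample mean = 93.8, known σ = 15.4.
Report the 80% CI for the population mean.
(92.52, 95.08)

z-interval (σ known):
z* = 1.282 for 80% confidence

Margin of error = z* · σ/√n = 1.282 · 15.4/√239 = 1.28

CI: (93.8 - 1.28, 93.8 + 1.28) = (92.52, 95.08)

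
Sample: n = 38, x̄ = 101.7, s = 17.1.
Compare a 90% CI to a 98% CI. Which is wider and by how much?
98% CI is wider by 4.13

df = 37
90% CI: t* = 1.687, (97.02, 106.38), width = 2 · t* · s/√n = 9.36
98% CI: t* = 2.431, (94.96, 108.44), width = 2 · t* · s/√n = 13.49

The 98% CI is wider by 13.49 - 9.36 = 4.13.
Higher confidence requires a wider interval.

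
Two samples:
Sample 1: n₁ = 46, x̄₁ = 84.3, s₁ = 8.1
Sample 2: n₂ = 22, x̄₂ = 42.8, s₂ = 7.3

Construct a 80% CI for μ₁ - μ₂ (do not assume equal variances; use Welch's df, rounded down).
(38.95, 44.05)

Difference: x̄₁ - x̄₂ = 41.50
SE = √(s₁²/n₁ + s₂²/n₂) = √(8.1²/46 + 7.3²/22) = 1.9618
df = 45.63 → 45 (Welch–Satterthwaite, rounded down)
t* = 1.301

CI: 41.50 ± 1.301 · 1.9618 = 41.50 ± 2.55 = (38.95, 44.05)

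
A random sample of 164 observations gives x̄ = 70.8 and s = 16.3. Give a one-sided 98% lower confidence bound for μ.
μ ≥ 68.17

Lower bound (one-sided):
t* = 2.070 (one-sided for 98%)
Lower bound = x̄ - t* · s/√n = 70.8 - 2.070 · 16.3/√164 = 68.17

We are 98% confident that μ ≥ 68.17.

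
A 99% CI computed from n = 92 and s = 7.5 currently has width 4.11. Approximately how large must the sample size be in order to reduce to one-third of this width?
n ≈ 828

CI width ∝ 1/√n
To reduce width by factor 3, need √n to grow by 3 → need 3² = 9 times as many samples.

Current: n = 92, width = 4.11
New: n = 828, width ≈ 1.35

Width reduced by factor of 4.11/1.35 = 3.04.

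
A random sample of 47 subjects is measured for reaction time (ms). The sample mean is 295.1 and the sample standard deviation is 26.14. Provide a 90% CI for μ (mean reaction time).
(288.70, 301.50)

t-interval (σ unknown):
df = n - 1 = 46
t* = 1.679 for 90% confidence

Margin of error = t* · s/√n = 1.679 · 26.14/√47 = 6.40

CI: (288.70, 301.50)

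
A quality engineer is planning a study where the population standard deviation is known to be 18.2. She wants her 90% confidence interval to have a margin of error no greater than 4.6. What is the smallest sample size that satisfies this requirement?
n ≥ 43

For margin E ≤ 4.6:
n ≥ (z* · σ / E)²
n ≥ (1.645 · 18.2 / 4.6)²
n ≥ 42.36

Minimum n = 43 (rounding up)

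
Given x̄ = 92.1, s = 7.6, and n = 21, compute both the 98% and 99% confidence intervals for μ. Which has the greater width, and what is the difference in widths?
99% CI is wider by 1.05

df = 20
98% CI: t* = 2.528, (87.91, 96.29), width = 2 · t* · s/√n = 8.39
99% CI: t* = 2.845, (87.38, 96.82), width = 2 · t* · s/√n = 9.44

The 99% CI is wider by 9.44 - 8.39 = 1.05.
Higher confidence requires a wider interval.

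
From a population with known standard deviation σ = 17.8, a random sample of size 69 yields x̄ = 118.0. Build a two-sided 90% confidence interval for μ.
(114.47, 121.53)

z-interval (σ known):
z* = 1.645 for 90% confidence

Margin of error = z* · σ/√n = 1.645 · 17.8/√69 = 3.53

CI: (118.0 - 3.53, 118.0 + 3.53) = (114.47, 121.53)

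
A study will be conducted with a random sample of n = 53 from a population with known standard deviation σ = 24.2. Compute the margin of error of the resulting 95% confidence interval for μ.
Margin of error = 6.52

Margin of error = z* · σ/√n
= 1.960 · 24.2/√53
= 1.960 · 24.2/7.2801
= 6.52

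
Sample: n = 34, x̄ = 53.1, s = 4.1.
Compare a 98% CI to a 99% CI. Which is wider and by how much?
99% CI is wider by 0.40

df = 33
98% CI: t* = 2.445, (51.38, 54.82), width = 2 · t* · s/√n = 3.44
99% CI: t* = 2.733, (51.18, 55.02), width = 2 · t* · s/√n = 3.84

The 99% CI is wider by 3.84 - 3.44 = 0.40.
Higher confidence requires a wider interval.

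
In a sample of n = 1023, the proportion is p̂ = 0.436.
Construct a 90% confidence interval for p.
(0.410, 0.462)

Proportion CI:
SE = √(p̂(1-p̂)/n) = √(0.436 · 0.564 / 1023) = 0.01550

z* = 1.645
Margin = z* · SE = 1.645 · 0.01550 = 0.0255

CI: 0.436 ± 0.0255 = (0.410, 0.462)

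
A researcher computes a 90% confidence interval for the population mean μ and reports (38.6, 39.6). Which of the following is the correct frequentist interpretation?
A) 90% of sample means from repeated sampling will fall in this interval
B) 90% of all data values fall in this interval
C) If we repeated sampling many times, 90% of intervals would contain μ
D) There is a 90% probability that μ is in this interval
C

A) Wrong — coverage applies to intervals containing μ, not to future x̄ values.
B) Wrong — a CI is about the parameter μ, not individual data values.
C) Correct — this is the frequentist long-run coverage interpretation.
D) Wrong — μ is fixed; the randomness lives in the interval, not in μ.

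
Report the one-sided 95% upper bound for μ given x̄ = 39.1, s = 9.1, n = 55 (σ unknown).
μ ≤ 41.15

Upper bound (one-sided):
t* = 1.674 (one-sided for 95%)
Upper bound = x̄ + t* · s/√n = 39.1 + 1.674 · 9.1/√55 = 41.15

We are 95% confident that μ ≤ 41.15.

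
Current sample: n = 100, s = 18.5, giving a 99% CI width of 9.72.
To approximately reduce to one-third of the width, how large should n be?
n ≈ 900

CI width ∝ 1/√n
To reduce width by factor 3, need √n to grow by 3 → need 3² = 9 times as many samples.

Current: n = 100, width = 9.72
New: n = 900, width ≈ 3.18

Width reduced by factor of 9.72/3.18 = 3.06.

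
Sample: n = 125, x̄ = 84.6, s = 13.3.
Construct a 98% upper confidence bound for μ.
μ ≤ 87.07

Upper bound (one-sided):
t* = 2.076 (one-sided for 98%)
Upper bound = x̄ + t* · s/√n = 84.6 + 2.076 · 13.3/√125 = 87.07

We are 98% confident that μ ≤ 87.07.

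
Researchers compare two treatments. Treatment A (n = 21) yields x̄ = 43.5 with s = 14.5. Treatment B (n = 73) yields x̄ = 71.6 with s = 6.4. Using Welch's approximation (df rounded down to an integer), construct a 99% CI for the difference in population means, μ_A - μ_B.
(-37.27, -18.93)

Difference: x̄₁ - x̄₂ = -28.10
SE = √(s₁²/n₁ + s₂²/n₂) = √(14.5²/21 + 6.4²/73) = 3.2516
df = 22.29 → 22 (Welch–Satterthwaite, rounded down)
t* = 2.819

CI: -28.10 ± 2.819 · 3.2516 = -28.10 ± 9.17 = (-37.27, -18.93)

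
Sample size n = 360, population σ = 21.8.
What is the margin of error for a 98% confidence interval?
Margin of error = 2.67

Margin of error = z* · σ/√n
= 2.326 · 21.8/√360
= 2.326 · 21.8/18.9737
= 2.67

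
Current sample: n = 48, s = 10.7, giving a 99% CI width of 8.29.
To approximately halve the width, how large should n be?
n ≈ 192

CI width ∝ 1/√n
To reduce width by factor 2, need √n to grow by 2 → need 2² = 4 times as many samples.

Current: n = 48, width = 8.29
New: n = 192, width ≈ 4.02

Width reduced by factor of 8.29/4.02 = 2.06.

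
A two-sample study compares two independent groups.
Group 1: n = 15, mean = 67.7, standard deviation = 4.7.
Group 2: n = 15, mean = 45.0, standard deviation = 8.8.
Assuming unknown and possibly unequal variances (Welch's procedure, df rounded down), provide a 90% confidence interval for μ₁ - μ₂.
(18.27, 27.13)

Difference: x̄₁ - x̄₂ = 22.70
SE = √(s₁²/n₁ + s₂²/n₂) = √(4.7²/15 + 8.8²/15) = 2.5759
df = 21.39 → 21 (Welch–Satterthwaite, rounded down)
t* = 1.721

CI: 22.70 ± 1.721 · 2.5759 = 22.70 ± 4.43 = (18.27, 27.13)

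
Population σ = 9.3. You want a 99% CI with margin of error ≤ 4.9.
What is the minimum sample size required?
n ≥ 24

For margin E ≤ 4.9:
n ≥ (z* · σ / E)²
n ≥ (2.576 · 9.3 / 4.9)²
n ≥ 23.90

Minimum n = 24 (rounding up)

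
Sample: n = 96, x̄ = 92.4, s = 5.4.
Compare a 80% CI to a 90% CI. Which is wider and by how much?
90% CI is wider by 0.41

df = 95
80% CI: t* = 1.291, (91.69, 93.11), width = 2 · t* · s/√n = 1.42
90% CI: t* = 1.661, (91.48, 93.32), width = 2 · t* · s/√n = 1.83

The 90% CI is wider by 1.83 - 1.42 = 0.41.
Higher confidence requires a wider interval.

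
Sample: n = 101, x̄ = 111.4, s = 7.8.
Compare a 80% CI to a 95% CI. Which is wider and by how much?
95% CI is wider by 1.08

df = 100
80% CI: t* = 1.290, (110.40, 112.40), width = 2 · t* · s/√n = 2.00
95% CI: t* = 1.984, (109.86, 112.94), width = 2 · t* · s/√n = 3.08

The 95% CI is wider by 3.08 - 2.00 = 1.08.
Higher confidence requires a wider interval.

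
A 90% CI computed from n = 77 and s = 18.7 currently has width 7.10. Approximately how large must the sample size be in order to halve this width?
n ≈ 308

CI width ∝ 1/√n
To reduce width by factor 2, need √n to grow by 2 → need 2² = 4 times as many samples.

Current: n = 77, width = 7.10
New: n = 308, width ≈ 3.52

Width reduced by factor of 7.10/3.52 = 2.02.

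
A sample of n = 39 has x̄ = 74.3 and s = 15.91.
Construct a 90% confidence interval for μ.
(70.00, 78.60)

t-interval (σ unknown):
df = n - 1 = 38
t* = 1.686 for 90% confidence

Margin of error = t* · s/√n = 1.686 · 15.91/√39 = 4.30

CI: (70.00, 78.60)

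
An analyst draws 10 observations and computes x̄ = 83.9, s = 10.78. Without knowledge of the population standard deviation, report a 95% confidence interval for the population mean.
(76.19, 91.61)

t-interval (σ unknown):
df = n - 1 = 9
t* = 2.262 for 95% confidence

Margin of error = t* · s/√n = 2.262 · 10.78/√10 = 7.71

CI: (76.19, 91.61)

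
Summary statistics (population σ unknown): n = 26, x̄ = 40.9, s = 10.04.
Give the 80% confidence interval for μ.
(38.31, 43.49)

t-interval (σ unknown):
df = n - 1 = 25
t* = 1.316 for 80% confidence

Margin of error = t* · s/√n = 1.316 · 10.04/√26 = 2.59

CI: (38.31, 43.49)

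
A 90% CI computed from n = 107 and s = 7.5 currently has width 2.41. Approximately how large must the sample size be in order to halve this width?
n ≈ 428

CI width ∝ 1/√n
To reduce width by factor 2, need √n to grow by 2 → need 2² = 4 times as many samples.

Current: n = 107, width = 2.41
New: n = 428, width ≈ 1.19

Width reduced by factor of 2.41/1.19 = 2.03.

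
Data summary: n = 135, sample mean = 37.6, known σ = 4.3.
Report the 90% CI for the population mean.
(36.99, 38.21)

z-interval (σ known):
z* = 1.645 for 90% confidence

Margin of error = z* · σ/√n = 1.645 · 4.3/√135 = 0.61

CI: (37.6 - 0.61, 37.6 + 0.61) = (36.99, 38.21)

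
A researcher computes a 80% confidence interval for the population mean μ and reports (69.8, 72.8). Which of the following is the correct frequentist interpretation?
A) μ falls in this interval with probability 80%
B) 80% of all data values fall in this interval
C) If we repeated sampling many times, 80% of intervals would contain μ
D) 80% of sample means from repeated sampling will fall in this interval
C

A) Wrong — μ is fixed; the randomness lives in the interval, not in μ.
B) Wrong — a CI is about the parameter μ, not individual data values.
C) Correct — this is the frequentist long-run coverage interpretation.
D) Wrong — coverage applies to intervals containing μ, not to future x̄ values.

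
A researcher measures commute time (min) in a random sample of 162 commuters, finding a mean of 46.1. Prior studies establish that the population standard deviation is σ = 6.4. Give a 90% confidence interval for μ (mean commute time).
(45.27, 46.93)

z-interval (σ known):
z* = 1.645 for 90% confidence

Margin of error = z* · σ/√n = 1.645 · 6.4/√162 = 0.83

CI: (46.1 - 0.83, 46.1 + 0.83) = (45.27, 46.93)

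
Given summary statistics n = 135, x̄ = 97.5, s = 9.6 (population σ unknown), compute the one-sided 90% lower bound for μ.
μ ≥ 96.44

Lower bound (one-sided):
t* = 1.288 (one-sided for 90%)
Lower bound = x̄ - t* · s/√n = 97.5 - 1.288 · 9.6/√135 = 96.44

We are 90% confident that μ ≥ 96.44.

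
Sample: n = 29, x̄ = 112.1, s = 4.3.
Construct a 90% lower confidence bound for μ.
μ ≥ 111.05

Lower bound (one-sided):
t* = 1.313 (one-sided for 90%)
Lower bound = x̄ - t* · s/√n = 112.1 - 1.313 · 4.3/√29 = 111.05

We are 90% confident that μ ≥ 111.05.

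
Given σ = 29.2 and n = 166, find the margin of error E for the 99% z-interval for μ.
Margin of error = 5.84

Margin of error = z* · σ/√n
= 2.576 · 29.2/√166
= 2.576 · 29.2/12.8841
= 5.84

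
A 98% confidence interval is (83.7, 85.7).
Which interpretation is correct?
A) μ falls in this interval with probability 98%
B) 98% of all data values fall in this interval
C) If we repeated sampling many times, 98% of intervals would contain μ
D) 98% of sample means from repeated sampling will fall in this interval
C

A) Wrong — μ is fixed; the randomness lives in the interval, not in μ.
B) Wrong — a CI is about the parameter μ, not individual data values.
C) Correct — this is the frequentist long-run coverage interpretation.
D) Wrong — coverage applies to intervals containing μ, not to future x̄ values.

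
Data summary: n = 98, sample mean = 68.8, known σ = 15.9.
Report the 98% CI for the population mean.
(65.06, 72.54)

z-interval (σ known):
z* = 2.326 for 98% confidence

Margin of error = z* · σ/√n = 2.326 · 15.9/√98 = 3.74

CI: (68.8 - 3.74, 68.8 + 3.74) = (65.06, 72.54)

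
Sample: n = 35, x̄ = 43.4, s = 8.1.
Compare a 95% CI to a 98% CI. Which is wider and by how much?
98% CI is wider by 1.12

df = 34
95% CI: t* = 2.032, (40.62, 46.18), width = 2 · t* · s/√n = 5.56
98% CI: t* = 2.441, (40.06, 46.74), width = 2 · t* · s/√n = 6.68

The 98% CI is wider by 6.68 - 5.56 = 1.12.
Higher confidence requires a wider interval.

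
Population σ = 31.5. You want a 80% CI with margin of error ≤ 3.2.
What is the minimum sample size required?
n ≥ 160

For margin E ≤ 3.2:
n ≥ (z* · σ / E)²
n ≥ (1.282 · 31.5 / 3.2)²
n ≥ 159.26

Minimum n = 160 (rounding up)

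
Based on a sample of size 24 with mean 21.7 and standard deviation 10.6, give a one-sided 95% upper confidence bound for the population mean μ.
μ ≤ 25.41

Upper bound (one-sided):
t* = 1.714 (one-sided for 95%)
Upper bound = x̄ + t* · s/√n = 21.7 + 1.714 · 10.6/√24 = 25.41

We are 95% confident that μ ≤ 25.41.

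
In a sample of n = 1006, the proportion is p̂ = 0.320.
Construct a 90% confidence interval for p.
(0.296, 0.344)

Proportion CI:
SE = √(p̂(1-p̂)/n) = √(0.320 · 0.680 / 1006) = 0.01471

z* = 1.645
Margin = z* · SE = 1.645 · 0.01471 = 0.0242

CI: 0.320 ± 0.0242 = (0.296, 0.344)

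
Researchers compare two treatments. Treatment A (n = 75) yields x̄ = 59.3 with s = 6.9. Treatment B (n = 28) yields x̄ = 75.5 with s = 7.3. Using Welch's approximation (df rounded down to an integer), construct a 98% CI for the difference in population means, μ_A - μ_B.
(-20.04, -12.36)

Difference: x̄₁ - x̄₂ = -16.20
SE = √(s₁²/n₁ + s₂²/n₂) = √(6.9²/75 + 7.3²/28) = 1.5931
df = 46.14 → 46 (Welch–Satterthwaite, rounded down)
t* = 2.410

CI: -16.20 ± 2.410 · 1.5931 = -16.20 ± 3.84 = (-20.04, -12.36)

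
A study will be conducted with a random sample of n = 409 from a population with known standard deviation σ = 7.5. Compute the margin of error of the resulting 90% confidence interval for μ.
Margin of error = 0.61

Margin of error = z* · σ/√n
= 1.645 · 7.5/√409
= 1.645 · 7.5/20.2237
= 0.61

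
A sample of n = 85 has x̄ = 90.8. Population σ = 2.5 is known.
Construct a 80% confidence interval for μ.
(90.45, 91.15)

z-interval (σ known):
z* = 1.282 for 80% confidence

Margin of error = z* · σ/√n = 1.282 · 2.5/√85 = 0.35

CI: (90.8 - 0.35, 90.8 + 0.35) = (90.45, 91.15)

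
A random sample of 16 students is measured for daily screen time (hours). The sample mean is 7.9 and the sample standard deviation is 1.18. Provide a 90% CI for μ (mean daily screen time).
(7.38, 8.42)

t-interval (σ unknown):
df = n - 1 = 15
t* = 1.753 for 90% confidence

Margin of error = t* · s/√n = 1.753 · 1.18/√16 = 0.52

CI: (7.38, 8.42)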